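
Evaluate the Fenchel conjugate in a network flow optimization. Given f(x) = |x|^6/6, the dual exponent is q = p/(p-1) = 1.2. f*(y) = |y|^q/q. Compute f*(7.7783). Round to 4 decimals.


The conjugate exponent q satisfies 1/p + 1/q = 1.
p = 6, so q = 6/(6 - 1) = 1.2
|y|^q = 7.7783^1.2 = 11.7236
f*(7.7783) = 11.7236 / 1.2 = 9.7697


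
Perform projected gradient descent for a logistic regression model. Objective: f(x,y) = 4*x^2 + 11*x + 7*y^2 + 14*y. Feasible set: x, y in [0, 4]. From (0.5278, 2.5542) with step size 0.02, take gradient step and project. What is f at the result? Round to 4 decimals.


Step 1: Compute gradient at (0.5278, 2.5542).
grad_x = 2*4*0.5278 + 11 = 15.2224
grad_y = 2*7*2.5542 + 14 = 49.7588
Step 2: Gradient step.
x_raw = 0.5278 - 0.02*15.2224 = 0.2234
y_raw = 2.5542 - 0.02*49.7588 = 1.559
Step 3: Project onto [0, 4].
x_proj = clip(0.2234) = 0.2234
y_proj = clip(1.559) = 1.559
Step 4: Evaluate f.
f(0.2234, 1.559) = 41.4966


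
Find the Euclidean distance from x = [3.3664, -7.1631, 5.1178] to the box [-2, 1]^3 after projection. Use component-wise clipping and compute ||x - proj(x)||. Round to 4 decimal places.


Project each component onto [-2, 1].
clip(3.3664) = 1.0, clip(-7.1631) = -2.0, clip(5.1178) = 1.0
Projection = [1.0, -2.0, 1.0]
Squared diffs: [5.5998, 26.6576, 16.9563]
Distance = sqrt(49.2137) = 7.0152


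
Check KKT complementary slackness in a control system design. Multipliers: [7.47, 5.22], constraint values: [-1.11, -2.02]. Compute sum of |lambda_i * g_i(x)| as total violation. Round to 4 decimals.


KKT complementary slackness check:
lambda_1 * g_1 = 7.47 * -1.11 = -8.2917
lambda_2 * g_2 = 5.22 * -2.02 = -10.5444
Total violation = 8.2917 + 10.5444 = 18.8361


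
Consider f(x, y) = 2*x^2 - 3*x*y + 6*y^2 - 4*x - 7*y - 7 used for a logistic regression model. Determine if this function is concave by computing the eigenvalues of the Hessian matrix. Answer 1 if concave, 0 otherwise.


The Hessian of f(x,y) = 2*x^2 - 3*x*y + 6*y^2 - 4*x - 7*y - 7 is:
H = [[4, -3], [-3, 12]]
Trace = 4 + 12 = 16
Determinant = 4*12 - (-3)^2 = 39
Discriminant = (16)^2 - 4*39 = 100.0
Eigenvalues: lambda_1 = 3.0, lambda_2 = 13.0
The function is not concave.

0


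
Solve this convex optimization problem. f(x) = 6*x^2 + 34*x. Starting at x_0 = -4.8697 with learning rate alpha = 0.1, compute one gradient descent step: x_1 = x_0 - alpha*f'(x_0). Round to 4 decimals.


We compute the gradient at x_0 and apply the update.
f'(x) = 12*x + 34
f'(-4.8697) = 12*-4.8697 + 34 = -24.4364
x_1 = -4.8697 - 0.1*-24.4364 = -2.4261


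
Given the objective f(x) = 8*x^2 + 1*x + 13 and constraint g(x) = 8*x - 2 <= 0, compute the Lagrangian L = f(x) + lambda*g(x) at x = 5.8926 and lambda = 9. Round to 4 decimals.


Step 1: Evaluate f(x).
f(5.8926) = 8*5.8926^2 + 1*5.8926 + 13 = 296.6745
Step 2: Evaluate g(x).
g(5.8926) = 8*5.8926 - 2 = 45.1408
Step 3: Compute Lagrangian.
L = 296.6745 + 9*45.1408 = 702.9417


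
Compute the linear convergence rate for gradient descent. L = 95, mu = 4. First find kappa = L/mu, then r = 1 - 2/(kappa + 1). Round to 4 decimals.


Step 1: Compute the condition number.
kappa = L/mu = 95/4 = 23.75
Step 2: Compute the convergence rate.
r = 1 - 2/(kappa + 1) = 1 - 2*mu/(L + mu) = (L - mu)/(L + mu) = 91/99 = 0.9192


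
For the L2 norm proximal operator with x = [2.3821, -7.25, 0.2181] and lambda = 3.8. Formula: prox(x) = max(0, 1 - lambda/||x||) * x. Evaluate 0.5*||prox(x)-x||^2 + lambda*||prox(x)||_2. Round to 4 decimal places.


Step 1: Compute ||x||.
||x|| = 7.6344
Step 2: Compute scaling factor.
scale = max(0, 1 - 3.8/7.6344) = 0.5023
Step 3: prox(x) = [1.1964, -3.6413, 0.1095]
||prox(x)|| = 3.8344
Step 4: Proximal objective.
0.5*||prox-x||^2 = 7.22
lambda*||prox|| = 14.5707
Total = 21.7908


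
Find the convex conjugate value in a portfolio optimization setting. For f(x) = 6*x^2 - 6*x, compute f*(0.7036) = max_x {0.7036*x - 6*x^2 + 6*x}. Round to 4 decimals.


f*(y) = sup_x {y*x - a*x^2 - b*x} = sup_x {(y-b)*x - a*x^2}
FOC: (y - b) - 2a*x = 0 => x* = (y - b)/(2a)
x* = (0.7036 + 6)/(2*6) = 0.5586
f*(0.7036) = (y-b)^2/(4a) = (0.7036 + 6)^2/(4*6)
= 44.9383/24 = 1.8724


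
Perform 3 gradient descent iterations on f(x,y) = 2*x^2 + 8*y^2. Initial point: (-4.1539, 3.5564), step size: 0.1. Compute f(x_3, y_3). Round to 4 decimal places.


Gradient descent on f(x,y) = 2*x^2 + 8*y^2.
Starting point: (-4.1539, 3.5564), alpha = 0.1
Step 1: grad_x = 2*2*-4.1539 = -16.6156, grad_y = 2*8*3.5564 = 56.9024
  x_1 = -4.1539 - 0.1*-16.6156 = -2.4923
  y_1 = 3.5564 - 0.1*56.9024 = -2.1338
Step 2: grad_x = 2*2*-2.4923 = -9.9694, grad_y = 2*8*-2.1338 = -34.1414
  x_2 = -2.4923 - 0.1*-9.9694 = -1.4954
  y_2 = -2.1338 - 0.1*-34.1414 = 1.2803
Step 3: grad_x = 2*2*-1.4954 = -5.9816, grad_y = 2*8*1.2803 = 20.4849
  x_3 = -1.4954 - 0.1*-5.9816 = -0.8972
  y_3 = 1.2803 - 0.1*20.4849 = -0.7682
f(-0.8972, -0.7682) = 2*(-0.8972)^2 + 8*(-0.7682)^2 = 6.3309


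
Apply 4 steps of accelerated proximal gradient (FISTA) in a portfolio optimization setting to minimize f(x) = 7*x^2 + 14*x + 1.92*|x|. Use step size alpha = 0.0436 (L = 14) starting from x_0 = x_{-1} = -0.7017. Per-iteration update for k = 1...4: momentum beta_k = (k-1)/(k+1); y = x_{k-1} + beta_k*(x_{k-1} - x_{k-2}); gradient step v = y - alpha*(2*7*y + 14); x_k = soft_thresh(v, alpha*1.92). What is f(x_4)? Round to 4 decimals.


FISTA on f(x) = 7*x^2 + 14*x + 1.92*|x|
L = 14, alpha = 0.0436
Iteration 1: beta = 0.0, y = -0.7017 + 0.0*(-0.7017 + 0.7017) = -0.7017
  grad(y) = 4.1762, v = y - alpha*grad = -0.8838
  prox(v) = soft_thresh(-0.8838, 0.0837) = -0.8001
Iteration 2: beta = 0.3333, y = -0.8001 + 0.3333*(-0.8001 + 0.7017) = -0.8329
  grad(y) = 2.34, v = y - alpha*grad = -0.9349
  prox(v) = soft_thresh(-0.9349, 0.0837) = -0.8512
Iteration 3: beta = 0.5, y = -0.8512 + 0.5*(-0.8512 + 0.8001) = -0.8767
  grad(y) = 1.7259, v = y - alpha*grad = -0.952
  prox(v) = soft_thresh(-0.952, 0.0837) = -0.8683
Iteration 4: beta = 0.6, y = -0.8683 + 0.6*(-0.8683 + 0.8512) = -0.8785
  grad(y) = 1.7008, v = y - alpha*grad = -0.9527
  prox(v) = soft_thresh(-0.9527, 0.0837) = -0.869
f(x_4) = 7*(-0.869)^2 + 14*(-0.869) + 1.92*|-0.869| = -5.2114


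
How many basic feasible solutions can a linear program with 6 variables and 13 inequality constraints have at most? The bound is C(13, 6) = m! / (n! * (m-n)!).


Each vertex corresponds to some choice of n active constraints out of m, so the number of vertices is at most C(m, n) = m! / (n!(m-n)!).
m = 13, n = 6
Numerator: 13 * 12 * 11 * 10 * 9 * 8
Denominator: 6! = 720
C(13, 6) = 1716


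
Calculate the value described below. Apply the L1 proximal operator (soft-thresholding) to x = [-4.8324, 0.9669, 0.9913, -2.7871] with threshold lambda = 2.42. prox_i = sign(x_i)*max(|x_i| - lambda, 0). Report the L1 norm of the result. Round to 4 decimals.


Soft-thresholding with lambda = 2.42:
prox(-4.8324) = sign(-4.8324)*max(|-4.8324| - 2.42, 0) = -2.4124
prox(0.9669) = sign(0.9669)*max(|0.9669| - 2.42, 0) = 0.0
prox(0.9913) = sign(0.9913)*max(|0.9913| - 2.42, 0) = 0.0
prox(-2.7871) = sign(-2.7871)*max(|-2.7871| - 2.42, 0) = -0.3671
prox(x) = [-2.4124, 0.0, 0.0, -0.3671]
||prox(x)||_1 = 2.4124 + 0.0 + 0.0 + 0.3671 = 2.7795


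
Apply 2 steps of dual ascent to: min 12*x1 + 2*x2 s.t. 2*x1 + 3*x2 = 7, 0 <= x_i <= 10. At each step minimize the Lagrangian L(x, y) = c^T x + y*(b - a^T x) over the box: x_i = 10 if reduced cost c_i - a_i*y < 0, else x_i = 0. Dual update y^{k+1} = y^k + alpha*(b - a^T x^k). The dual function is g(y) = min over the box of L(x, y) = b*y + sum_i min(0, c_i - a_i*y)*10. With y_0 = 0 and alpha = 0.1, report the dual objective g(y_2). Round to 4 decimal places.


Dual ascent for LP: min 12*x1 + 2*x2, 2*x1 + 3*x2 = 7, 0 <= x_i <= 10
Step 1: y^k = 0.0, reduced costs: (12.0, 2.0)
  x^k = (0.0, 0.0), subgradient = b - a^T x = 7.0
  y^{k+1} = 0.0 + 0.1*7.0 = 0.7
Step 2: y^k = 0.7, reduced costs: (10.6, -0.1)
  x^k = (0.0, 10.0), subgradient = b - a^T x = -23.0
  y^{k+1} = 0.7 + 0.1*-23.0 = -1.6
Dual objective at y_2 = -1.6: reduced costs (15.2, 6.8), box minimizer x = (0.0, 0.0)
g(y_2) = b*y + (c1 - a1*y)*x1 + (c2 - a2*y)*x2 = 7*(-1.6) + 15.2*0.0 + 6.8*0.0 = -11.2 + 0.0 + 0.0 = -11.2


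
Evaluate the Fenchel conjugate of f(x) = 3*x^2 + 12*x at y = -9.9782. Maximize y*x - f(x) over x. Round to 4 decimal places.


f*(y) = sup_x {y*x - a*x^2 - b*x} = sup_x {(y-b)*x - a*x^2}
FOC: (y - b) - 2a*x = 0 => x* = (y - b)/(2a)
x* = (-9.9782 - 12)/(2*3) = -3.663
f*(-9.9782) = (y-b)^2/(4a) = (-9.9782 - 12)^2/(4*3)
= 483.0413/12 = 40.2534


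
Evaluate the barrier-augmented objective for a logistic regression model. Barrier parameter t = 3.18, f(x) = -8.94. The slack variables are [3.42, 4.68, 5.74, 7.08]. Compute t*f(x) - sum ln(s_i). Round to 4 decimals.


Step 1: Compute log-barrier.
ln values: [1.2296, 1.5433, 1.7475, 1.9573]
phi = -(1.2296 + 1.5433 + 1.7475 + 1.9573) = -6.4777
Step 2: Compute augmented objective.
t*f(x) = 3.18*-8.94 = -28.4292
Total = -28.4292 - 6.4777 = -34.9069


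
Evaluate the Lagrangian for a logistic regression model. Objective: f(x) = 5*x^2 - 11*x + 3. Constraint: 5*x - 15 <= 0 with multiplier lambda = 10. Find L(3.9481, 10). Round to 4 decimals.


Step 1: Evaluate f(x).
f(3.9481) = 5*3.9481^2 - 11*3.9481 + 3 = 37.5084
Step 2: Evaluate g(x).
g(3.9481) = 5*3.9481 - 15 = 4.7405
Step 3: Compute Lagrangian.
L = 37.5084 + 10*4.7405 = 84.9134


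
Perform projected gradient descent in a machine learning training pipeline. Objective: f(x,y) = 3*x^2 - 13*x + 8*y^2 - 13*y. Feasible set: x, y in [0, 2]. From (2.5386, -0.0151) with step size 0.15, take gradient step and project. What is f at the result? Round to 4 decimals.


Step 1: Compute gradient at (2.5386, -0.0151).
grad_x = 2*3*2.5386 - 13 = 2.2316
grad_y = 2*8*-0.0151 - 13 = -13.2416
Step 2: Gradient step.
x_raw = 2.5386 - 0.15*2.2316 = 2.2039
y_raw = -0.0151 - 0.15*-13.2416 = 1.9711
Step 3: Project onto [0, 2].
x_proj = clip(2.2039) = 2.0
y_proj = clip(1.9711) = 1.9711
Step 4: Evaluate f.
f(2.0, 1.9711) = -8.5417


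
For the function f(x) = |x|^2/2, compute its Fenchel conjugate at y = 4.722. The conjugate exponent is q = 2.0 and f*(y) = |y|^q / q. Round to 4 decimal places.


The conjugate exponent q satisfies 1/p + 1/q = 1.
p = 2, so q = 2/(2 - 1) = 2.0
|y|^q = 4.722^2.0 = 22.2973
f*(4.722) = 22.2973 / 2.0 = 11.1486


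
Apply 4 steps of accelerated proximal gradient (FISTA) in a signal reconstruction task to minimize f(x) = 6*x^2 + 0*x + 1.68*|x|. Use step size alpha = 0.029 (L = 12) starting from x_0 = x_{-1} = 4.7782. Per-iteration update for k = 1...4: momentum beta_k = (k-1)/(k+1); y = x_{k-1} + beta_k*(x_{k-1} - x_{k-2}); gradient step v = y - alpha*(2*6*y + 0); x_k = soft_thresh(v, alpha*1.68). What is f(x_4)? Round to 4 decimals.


FISTA on f(x) = 6*x^2 + 0*x + 1.68*|x|
L = 12, alpha = 0.029
Iteration 1: beta = 0.0, y = 4.7782 + 0.0*(4.7782 - 4.7782) = 4.7782
  grad(y) = 57.3384, v = y - alpha*grad = 3.1154
  prox(v) = soft_thresh(3.1154, 0.0487) = 3.0667
Iteration 2: beta = 0.3333, y = 3.0667 + 0.3333*(3.0667 - 4.7782) = 2.4962
  grad(y) = 29.9539, v = y - alpha*grad = 1.6275
  prox(v) = soft_thresh(1.6275, 0.0487) = 1.5788
Iteration 3: beta = 0.5, y = 1.5788 + 0.5*(1.5788 - 3.0667) = 0.8348
  grad(y) = 10.0179, v = y - alpha*grad = 0.5443
  prox(v) = soft_thresh(0.5443, 0.0487) = 0.4956
Iteration 4: beta = 0.6, y = 0.4956 + 0.6*(0.4956 - 1.5788) = -0.1543
  grad(y) = -1.8519, v = y - alpha*grad = -0.1006
  prox(v) = soft_thresh(-0.1006, 0.0487) = -0.0519
f(x_4) = 6*(-0.0519)^2 + 0*(-0.0519) + 1.68*|-0.0519| = 0.1034


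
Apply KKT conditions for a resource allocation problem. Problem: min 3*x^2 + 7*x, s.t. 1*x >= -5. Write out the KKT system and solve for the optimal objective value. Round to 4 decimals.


Step 1: Try lambda = 0 (constraint inactive).
Stationarity: 2*3*x + 7 = 0
x* = -7/(2*3) = -7/6 = -1.1667 (rounded; the exact value -7/6 is used below)
Check constraint: 1*-1.1667 = -1.1667 >= -5 -- satisfied.
Step 2: Compute optimal value.
f(x*) = 3*(-7/6)^2 + 7*(-7/6) = -4.0833


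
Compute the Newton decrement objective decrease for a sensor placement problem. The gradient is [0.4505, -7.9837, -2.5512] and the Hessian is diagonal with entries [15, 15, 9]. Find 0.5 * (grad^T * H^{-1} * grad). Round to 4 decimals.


Step 1: H is diagonal, so H^(-1) * g = [0.03, -0.5322, -0.2835].
Step 2: g^T H^(-1) g = sum_i g_i^2 / H_ii
  = (0.4505)^2/15 + (-7.9837)^2/15 + (-2.5512)^2/9
  = 0.0135 + 4.2493 + 0.7232 = 4.986
Step 3: Objective decrease = 0.5 * g^T H^(-1) g = 2.493


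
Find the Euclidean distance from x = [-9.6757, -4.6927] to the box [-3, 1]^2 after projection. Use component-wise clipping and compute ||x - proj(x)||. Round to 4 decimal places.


Project each component onto [-3, 1].
clip(-9.6757) = -3.0, clip(-4.6927) = -3.0
Projection = [-3.0, -3.0]
Squared diffs: [44.565, 2.8652]
Distance = sqrt(47.4302) = 6.887


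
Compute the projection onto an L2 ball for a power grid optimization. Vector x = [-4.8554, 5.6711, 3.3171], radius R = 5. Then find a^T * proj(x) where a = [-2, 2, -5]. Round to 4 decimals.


Step 1: Compute ||x|| (intermediates to 6 decimals).
||x|| = sqrt((-4.8554)^2 + 5.6711^2 + 3.3171^2) = 8.169421
Step 2: Project.
Since ||x|| > R, scale = R/||x|| = 5/8.169421 = 0.612038, proj(x) = scale * x
proj(x) = [-2.971689, 3.470929, 2.030191]
Step 3: Dot product.
a^T * proj(x) = -2*(-2.971689) + 2*3.470929 - 5*2.030191 = 2.7343


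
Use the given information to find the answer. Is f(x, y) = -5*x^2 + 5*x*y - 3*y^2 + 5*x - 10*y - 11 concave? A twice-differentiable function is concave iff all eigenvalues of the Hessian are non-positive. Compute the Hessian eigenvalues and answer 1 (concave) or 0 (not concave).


The Hessian of f(x,y) = -5*x^2 + 5*x*y - 3*y^2 + 5*x - 10*y - 11 is:
H = [[-10, 5], [5, -6]]
Trace = -10 - 6 = -16
Determinant = -10*-6 - (5)^2 = 35
Discriminant = (-16)^2 - 4*35 = 116.0
Eigenvalues: lambda_1 = -13.3852, lambda_2 = -2.6148
The function is concave.

1


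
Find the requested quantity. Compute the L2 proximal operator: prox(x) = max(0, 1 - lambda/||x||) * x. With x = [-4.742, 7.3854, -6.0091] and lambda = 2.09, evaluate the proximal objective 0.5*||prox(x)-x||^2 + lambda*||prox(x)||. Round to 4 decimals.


Step 1: Compute ||x||.
||x|| = 10.6367
Step 2: Compute scaling factor.
scale = max(0, 1 - 2.09/10.6367) = 0.8035
Step 3: prox(x) = [-3.8102, 5.9343, -4.8284]
||prox(x)|| = 8.5467
Step 4: Proximal objective.
0.5*||prox-x||^2 = 2.1841
lambda*||prox|| = 17.8626
Total = 20.0467


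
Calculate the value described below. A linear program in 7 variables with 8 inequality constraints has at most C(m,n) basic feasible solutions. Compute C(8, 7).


Each vertex corresponds to some choice of n active constraints out of m, so the number of vertices is at most C(m, n) = m! / (n!(m-n)!).
m = 8, n = 7
Numerator: 8 * 7 * 6 * 5 * 4 * 3 * 2
Denominator: 7! = 5040
C(8, 7) = 8


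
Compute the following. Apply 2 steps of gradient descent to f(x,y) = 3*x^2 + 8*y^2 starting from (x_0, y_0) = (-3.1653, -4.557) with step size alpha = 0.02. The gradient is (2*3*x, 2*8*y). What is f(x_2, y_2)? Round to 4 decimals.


Gradient descent on f(x,y) = 3*x^2 + 8*y^2.
Starting point: (-3.1653, -4.557), alpha = 0.02
Step 1: grad_x = 2*3*-3.1653 = -18.9918, grad_y = 2*8*-4.557 = -72.912
  x_1 = -3.1653 - 0.02*-18.9918 = -2.7855
  y_1 = -4.557 - 0.02*-72.912 = -3.0988
Step 2: grad_x = 2*3*-2.7855 = -16.7128, grad_y = 2*8*-3.0988 = -49.5802
  x_2 = -2.7855 - 0.02*-16.7128 = -2.4512
  y_2 = -3.0988 - 0.02*-49.5802 = -2.1072
f(-2.4512, -2.1072) = 3*(-2.4512)^2 + 8*(-2.1072)^2 = 53.5461


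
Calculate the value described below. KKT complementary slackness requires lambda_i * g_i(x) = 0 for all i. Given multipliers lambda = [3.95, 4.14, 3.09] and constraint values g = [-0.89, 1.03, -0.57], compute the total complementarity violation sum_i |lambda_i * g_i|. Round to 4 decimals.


KKT complementary slackness check:
lambda_1 * g_1 = 3.95 * -0.89 = -3.5155
lambda_2 * g_2 = 4.14 * 1.03 = 4.2642
lambda_3 * g_3 = 3.09 * -0.57 = -1.7613
Total violation = 3.5155 + 4.2642 + 1.7613 = 9.541


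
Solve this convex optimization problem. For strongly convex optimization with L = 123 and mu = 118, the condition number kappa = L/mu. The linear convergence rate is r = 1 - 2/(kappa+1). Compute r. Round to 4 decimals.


Step 1: Compute the condition number.
kappa = L/mu = 123/118 = 1.0424
Step 2: Compute the convergence rate.
r = 1 - 2/(kappa + 1) = 1 - 2*mu/(L + mu) = (L - mu)/(L + mu) = 5/241 = 0.0207


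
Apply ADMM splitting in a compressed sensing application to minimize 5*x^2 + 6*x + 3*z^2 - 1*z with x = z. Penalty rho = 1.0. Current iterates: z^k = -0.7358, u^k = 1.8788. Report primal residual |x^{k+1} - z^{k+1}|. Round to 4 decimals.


ADMM iteration with rho = 1.0, z^k = -0.7358, u^k = 1.8788
Step 1: x-update.
Minimize 5*x^2 + 6*x + (1.0/2)*(x + 0.7358 + 1.8788)^2
FOC: (2*5 + 1.0)*x = -6 + 1.0*(-0.7358 - 1.8788)
x^{k+1} = -0.7831
Step 2: z-update.
Minimize 3*z^2 - 1*z + (1.0/2)*(-0.7831 - z + 1.8788)^2
FOC: (2*3 + 1.0)*z = 1 + 1.0*(-0.7831 + 1.8788)
z^{k+1} = 0.2994
Step 3: u-update.
u^{k+1} = 1.8788 - 0.7831 - 0.2994 = 0.7963
Step 4: Primal residual = |-0.7831 - 0.2994| = 1.0825


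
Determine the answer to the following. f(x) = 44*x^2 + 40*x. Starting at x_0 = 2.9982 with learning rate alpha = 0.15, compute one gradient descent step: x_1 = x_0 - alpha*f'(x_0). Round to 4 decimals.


We compute the gradient at x_0 and apply the update.
f'(x) = 88*x + 40
f'(2.9982) = 88*2.9982 + 40 = 303.8416
x_1 = 2.9982 - 0.15*303.8416 = -42.578


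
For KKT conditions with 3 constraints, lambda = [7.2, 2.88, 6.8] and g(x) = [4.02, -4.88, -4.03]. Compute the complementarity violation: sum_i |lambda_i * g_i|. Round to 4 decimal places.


KKT complementary slackness check:
lambda_1 * g_1 = 7.2 * 4.02 = 28.944
lambda_2 * g_2 = 2.88 * -4.88 = -14.0544
lambda_3 * g_3 = 6.8 * -4.03 = -27.404
Total violation = 28.944 + 14.0544 + 27.404 = 70.4024


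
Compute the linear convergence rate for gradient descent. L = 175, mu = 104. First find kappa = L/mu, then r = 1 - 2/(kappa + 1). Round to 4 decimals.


Step 1: Compute the condition number.
kappa = L/mu = 175/104 = 1.6827
Step 2: Compute the convergence rate.
r = 1 - 2/(kappa + 1) = 1 - 2*mu/(L + mu) = (L - mu)/(L + mu) = 71/279 = 0.2545


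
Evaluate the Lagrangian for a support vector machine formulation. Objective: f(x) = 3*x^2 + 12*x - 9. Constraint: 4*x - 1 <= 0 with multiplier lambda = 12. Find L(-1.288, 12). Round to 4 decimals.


Step 1: Evaluate f(x).
f(-1.288) = 3*(-1.288)^2 + 12*(-1.288) - 9 = -19.4792
Step 2: Evaluate g(x).
g(-1.288) = 4*-1.288 - 1 = -6.152
Step 3: Compute Lagrangian.
L = -19.4792 + 12*-6.152 = -93.3032


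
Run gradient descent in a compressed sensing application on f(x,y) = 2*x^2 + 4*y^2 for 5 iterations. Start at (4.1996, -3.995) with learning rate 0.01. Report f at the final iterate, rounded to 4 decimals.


Gradient descent on f(x,y) = 2*x^2 + 4*y^2.
Starting point: (4.1996, -3.995), alpha = 0.01
Step 1: grad_x = 2*2*4.1996 = 16.7984, grad_y = 2*4*-3.995 = -31.96
  x_1 = 4.1996 - 0.01*16.7984 = 4.0316
  y_1 = -3.995 - 0.01*-31.96 = -3.6754
Step 2: grad_x = 2*2*4.0316 = 16.1265, grad_y = 2*4*-3.6754 = -29.4032
  x_2 = 4.0316 - 0.01*16.1265 = 3.8704
  y_2 = -3.6754 - 0.01*-29.4032 = -3.3814
Step 3: grad_x = 2*2*3.8704 = 15.4814, grad_y = 2*4*-3.3814 = -27.0509
  x_3 = 3.8704 - 0.01*15.4814 = 3.7155
  y_3 = -3.3814 - 0.01*-27.0509 = -3.1109
Step 4: grad_x = 2*2*3.7155 = 14.8621, grad_y = 2*4*-3.1109 = -24.8869
  x_4 = 3.7155 - 0.01*14.8621 = 3.5669
  y_4 = -3.1109 - 0.01*-24.8869 = -2.862
Step 5: grad_x = 2*2*3.5669 = 14.2677, grad_y = 2*4*-2.862 = -22.8959
  x_5 = 3.5669 - 0.01*14.2677 = 3.4242
  y_5 = -2.862 - 0.01*-22.8959 = -2.633
f(3.4242, -2.633) = 2*3.4242^2 + 4*(-2.633)^2 = 51.1822


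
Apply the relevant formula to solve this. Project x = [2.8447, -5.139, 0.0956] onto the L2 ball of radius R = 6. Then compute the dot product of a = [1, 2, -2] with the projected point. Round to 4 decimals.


Step 1: Compute ||x|| (intermediates to 6 decimals).
||x|| = sqrt(2.8447^2 + (-5.139)^2 + 0.0956^2) = 5.874588
Step 2: Project.
Since ||x|| <= R, proj = x (no scaling needed).
proj(x) = [2.8447, -5.139, 0.0956]
Step 3: Dot product.
a^T * proj(x) = 1*2.8447 + 2*(-5.139) - 2*0.0956 = -7.6245


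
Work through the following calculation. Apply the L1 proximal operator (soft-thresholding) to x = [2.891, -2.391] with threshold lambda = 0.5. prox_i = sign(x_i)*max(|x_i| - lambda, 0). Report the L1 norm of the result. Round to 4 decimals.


Soft-thresholding with lambda = 0.5:
prox(2.891) = sign(2.891)*max(|2.891| - 0.5, 0) = 2.391
prox(-2.391) = sign(-2.391)*max(|-2.391| - 0.5, 0) = -1.891
prox(x) = [2.391, -1.891]
||prox(x)||_1 = 2.391 + 1.891 = 4.282


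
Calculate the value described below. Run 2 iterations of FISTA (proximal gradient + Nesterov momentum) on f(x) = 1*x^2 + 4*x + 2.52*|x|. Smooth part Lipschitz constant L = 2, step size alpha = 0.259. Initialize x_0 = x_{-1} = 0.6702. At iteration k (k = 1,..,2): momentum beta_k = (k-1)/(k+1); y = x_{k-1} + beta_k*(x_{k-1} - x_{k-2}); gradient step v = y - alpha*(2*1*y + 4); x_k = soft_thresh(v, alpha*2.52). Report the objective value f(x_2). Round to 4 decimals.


FISTA on f(x) = 1*x^2 + 4*x + 2.52*|x|
L = 2, alpha = 0.259
Iteration 1: beta = 0.0, y = 0.6702 + 0.0*(0.6702 - 0.6702) = 0.6702
  grad(y) = 5.3404, v = y - alpha*grad = -0.713
  prox(v) = soft_thresh(-0.713, 0.6527) = -0.0603
Iteration 2: beta = 0.3333, y = -0.0603 + 0.3333*(-0.0603 - 0.6702) = -0.3038
  grad(y) = 3.3924, v = y - alpha*grad = -1.1824
  prox(v) = soft_thresh(-1.1824, 0.6527) = -0.5297
f(x_2) = 1*(-0.5297)^2 + 4*(-0.5297) + 2.52*|-0.5297| = -0.5034


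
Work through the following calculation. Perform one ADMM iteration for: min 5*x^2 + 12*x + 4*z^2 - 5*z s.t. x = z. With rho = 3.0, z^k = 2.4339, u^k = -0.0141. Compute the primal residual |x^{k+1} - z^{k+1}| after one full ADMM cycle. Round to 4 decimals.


ADMM iteration with rho = 3.0, z^k = 2.4339, u^k = -0.0141
Step 1: x-update.
Minimize 5*x^2 + 12*x + (3.0/2)*(x - 2.4339 - 0.0141)^2
FOC: (2*5 + 3.0)*x = -12 + 3.0*(2.4339 + 0.0141)
x^{k+1} = -0.3582
Step 2: z-update.
Minimize 4*z^2 - 5*z + (3.0/2)*(-0.3582 - z - 0.0141)^2
FOC: (2*4 + 3.0)*z = 5 + 3.0*(-0.3582 - 0.0141)
z^{k+1} = 0.353
Step 3: u-update.
u^{k+1} = -0.0141 - 0.3582 - 0.353 = -0.7253
Step 4: Primal residual = |-0.3582 - 0.353| = 0.7112


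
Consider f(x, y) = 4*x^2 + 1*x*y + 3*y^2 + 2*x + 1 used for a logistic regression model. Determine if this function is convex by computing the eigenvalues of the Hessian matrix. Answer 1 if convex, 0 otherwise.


The Hessian of f(x,y) = 4*x^2 + 1*x*y + 3*y^2 + 2*x + 1 is:
H = [[8, 1], [1, 6]]
Trace = 8 + 6 = 14
Determinant = 8*6 - (1)^2 = 47
Discriminant = (14)^2 - 4*47 = 8.0
Eigenvalues: lambda_1 = 5.5858, lambda_2 = 8.4142
The function is convex.

1


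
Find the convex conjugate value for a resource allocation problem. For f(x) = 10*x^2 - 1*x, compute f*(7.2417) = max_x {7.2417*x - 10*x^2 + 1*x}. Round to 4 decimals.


f*(y) = sup_x {y*x - a*x^2 - b*x} = sup_x {(y-b)*x - a*x^2}
FOC: (y - b) - 2a*x = 0 => x* = (y - b)/(2a)
x* = (7.2417 + 1)/(2*10) = 0.4121
f*(7.2417) = (y-b)^2/(4a) = (7.2417 + 1)^2/(4*10)
= 67.9256/40 = 1.6981


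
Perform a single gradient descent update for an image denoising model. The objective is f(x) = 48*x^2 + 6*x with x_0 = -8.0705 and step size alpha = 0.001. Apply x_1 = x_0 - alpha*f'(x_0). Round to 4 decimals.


We compute the gradient at x_0 and apply the update.
f'(x) = 96*x + 6
f'(-8.0705) = 96*-8.0705 + 6 = -768.768
x_1 = -8.0705 - 0.001*-768.768 = -7.3017


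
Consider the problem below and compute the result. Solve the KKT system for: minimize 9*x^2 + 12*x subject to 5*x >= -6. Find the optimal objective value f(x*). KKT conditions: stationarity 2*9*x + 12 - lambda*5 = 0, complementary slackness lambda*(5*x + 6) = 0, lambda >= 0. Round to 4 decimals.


Step 1: Try lambda = 0 (constraint inactive).
Stationarity: 2*9*x + 12 = 0
x* = -12/(2*9) = -2/3 = -0.6667 (rounded; the exact value -2/3 is used below)
Check constraint: 5*-0.6667 = -3.3335 >= -6 -- satisfied.
Step 2: Compute optimal value.
f(x*) = 9*(-2/3)^2 + 12*(-2/3) = -4.0


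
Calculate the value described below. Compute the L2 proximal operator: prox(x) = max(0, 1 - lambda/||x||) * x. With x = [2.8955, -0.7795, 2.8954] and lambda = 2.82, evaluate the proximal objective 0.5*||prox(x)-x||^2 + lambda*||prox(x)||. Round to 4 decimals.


Step 1: Compute ||x||.
||x|| = 4.1683
Step 2: Compute scaling factor.
scale = max(0, 1 - 2.82/4.1683) = 0.3235
Step 3: prox(x) = [0.9366, -0.2521, 0.9366]
||prox(x)|| = 1.3483
Step 4: Proximal objective.
0.5*||prox-x||^2 = 3.9762
lambda*||prox|| = 3.8022
Total = 7.7785


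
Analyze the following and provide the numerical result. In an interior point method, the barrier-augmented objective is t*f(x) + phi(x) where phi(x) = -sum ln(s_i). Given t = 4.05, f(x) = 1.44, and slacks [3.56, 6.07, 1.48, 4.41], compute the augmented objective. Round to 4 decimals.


Step 1: Compute log-barrier.
ln values: [1.2698, 1.8034, 0.392, 1.4839]
phi = -(1.2698 + 1.8034 + 0.392 + 1.4839) = -4.949
Step 2: Compute augmented objective.
t*f(x) = 4.05*1.44 = 5.832
Total = 5.832 - 4.949 = 0.883


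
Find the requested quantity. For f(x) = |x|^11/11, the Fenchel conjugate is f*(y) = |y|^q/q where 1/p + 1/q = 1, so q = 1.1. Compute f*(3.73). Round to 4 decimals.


The conjugate exponent q satisfies 1/p + 1/q = 1.
p = 11, so q = 11/(11 - 1) = 1.1
|y|^q = 3.73^1.1 = 4.2548
f*(3.73) = 4.2548 / 1.1 = 3.868


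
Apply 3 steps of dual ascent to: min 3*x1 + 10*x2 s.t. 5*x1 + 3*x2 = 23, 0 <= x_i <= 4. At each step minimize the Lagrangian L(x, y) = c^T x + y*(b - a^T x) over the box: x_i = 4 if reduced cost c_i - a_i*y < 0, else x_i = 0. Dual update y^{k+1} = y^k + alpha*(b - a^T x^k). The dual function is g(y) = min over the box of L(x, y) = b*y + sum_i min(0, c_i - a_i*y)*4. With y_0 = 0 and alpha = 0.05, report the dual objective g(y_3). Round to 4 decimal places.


Dual ascent for LP: min 3*x1 + 10*x2, 5*x1 + 3*x2 = 23, 0 <= x_i <= 4
Step 1: y^k = 0.0, reduced costs: (3.0, 10.0)
  x^k = (0.0, 0.0), subgradient = b - a^T x = 23.0
  y^{k+1} = 0.0 + 0.05*23.0 = 1.15
Step 2: y^k = 1.15, reduced costs: (-2.75, 6.55)
  x^k = (4.0, 0.0), subgradient = b - a^T x = 3.0
  y^{k+1} = 1.15 + 0.05*3.0 = 1.3
Step 3: y^k = 1.3, reduced costs: (-3.5, 6.1)
  x^k = (4.0, 0.0), subgradient = b - a^T x = 3.0
  y^{k+1} = 1.3 + 0.05*3.0 = 1.45
Dual objective at y_3 = 1.45: reduced costs (-4.25, 5.65), box minimizer x = (4.0, 0.0)
g(y_3) = b*y + (c1 - a1*y)*x1 + (c2 - a2*y)*x2 = 23*1.45 + (-4.25)*4.0 + 5.65*0.0 = 33.35 - 17.0 + 0.0 = 16.35


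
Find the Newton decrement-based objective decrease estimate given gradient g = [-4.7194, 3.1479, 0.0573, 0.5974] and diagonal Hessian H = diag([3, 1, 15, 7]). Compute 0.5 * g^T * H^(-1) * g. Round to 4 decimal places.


Step 1: H is diagonal, so H^(-1) * g = [-1.5731, 3.1479, 0.0038, 0.0853].
Step 2: g^T H^(-1) g = sum_i g_i^2 / H_ii
  = (-4.7194)^2/3 + (3.1479)^2/1 + (0.0573)^2/15 + (0.5974)^2/7
  = 7.4242 + 9.9093 + 0.0002 + 0.051 = 17.3847
Step 3: Objective decrease = 0.5 * g^T H^(-1) g = 8.6924


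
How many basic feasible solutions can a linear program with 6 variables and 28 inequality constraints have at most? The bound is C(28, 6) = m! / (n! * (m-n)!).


Each vertex corresponds to some choice of n active constraints out of m, so the number of vertices is at most C(m, n) = m! / (n!(m-n)!).
m = 28, n = 6
Numerator: 28 * 27 * 26 * 25 * 24 * 23
Denominator: 6! = 720
C(28, 6) = 376740


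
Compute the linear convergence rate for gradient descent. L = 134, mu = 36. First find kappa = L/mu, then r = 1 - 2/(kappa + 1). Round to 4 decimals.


Step 1: Compute the condition number.
kappa = L/mu = 134/36 = 3.7222
Step 2: Compute the convergence rate.
r = 1 - 2/(kappa + 1) = 1 - 2*mu/(L + mu) = (L - mu)/(L + mu) = 98/170 = 0.5765


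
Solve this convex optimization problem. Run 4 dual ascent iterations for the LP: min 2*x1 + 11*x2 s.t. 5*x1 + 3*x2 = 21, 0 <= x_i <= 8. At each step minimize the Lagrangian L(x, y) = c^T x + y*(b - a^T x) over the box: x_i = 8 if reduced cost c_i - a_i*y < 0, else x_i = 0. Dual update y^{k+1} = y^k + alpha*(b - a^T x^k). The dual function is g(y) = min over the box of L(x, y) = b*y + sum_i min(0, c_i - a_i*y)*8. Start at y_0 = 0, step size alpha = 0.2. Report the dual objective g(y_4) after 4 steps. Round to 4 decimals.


Dual ascent for LP: min 2*x1 + 11*x2, 5*x1 + 3*x2 = 21, 0 <= x_i <= 8
Step 1: y^k = 0.0, reduced costs: (2.0, 11.0)
  x^k = (0.0, 0.0), subgradient = b - a^T x = 21.0
  y^{k+1} = 0.0 + 0.2*21.0 = 4.2
Step 2: y^k = 4.2, reduced costs: (-19.0, -1.6)
  x^k = (8.0, 8.0), subgradient = b - a^T x = -43.0
  y^{k+1} = 4.2 + 0.2*-43.0 = -4.4
Step 3: y^k = -4.4, reduced costs: (24.0, 24.2)
  x^k = (0.0, 0.0), subgradient = b - a^T x = 21.0
  y^{k+1} = -4.4 + 0.2*21.0 = -0.2
Step 4: y^k = -0.2, reduced costs: (3.0, 11.6)
  x^k = (0.0, 0.0), subgradient = b - a^T x = 21.0
  y^{k+1} = -0.2 + 0.2*21.0 = 4.0
Dual objective at y_4 = 4.0: reduced costs (-18.0, -1.0), box minimizer x = (8.0, 8.0)
g(y_4) = b*y + (c1 - a1*y)*x1 + (c2 - a2*y)*x2 = 21*4.0 + (-18.0)*8.0 + (-1.0)*8.0 = 84.0 - 144.0 - 8.0 = -68.0


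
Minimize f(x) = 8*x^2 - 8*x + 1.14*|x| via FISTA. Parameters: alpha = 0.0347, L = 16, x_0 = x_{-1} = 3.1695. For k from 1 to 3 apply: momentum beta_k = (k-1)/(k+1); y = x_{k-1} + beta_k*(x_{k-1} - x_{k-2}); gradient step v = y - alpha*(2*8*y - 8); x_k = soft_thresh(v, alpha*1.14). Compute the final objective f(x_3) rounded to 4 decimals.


FISTA on f(x) = 8*x^2 - 8*x + 1.14*|x|
L = 16, alpha = 0.0347
Iteration 1: beta = 0.0, y = 3.1695 + 0.0*(3.1695 - 3.1695) = 3.1695
  grad(y) = 42.712, v = y - alpha*grad = 1.6874
  prox(v) = soft_thresh(1.6874, 0.0396) = 1.6478
Iteration 2: beta = 0.3333, y = 1.6478 + 0.3333*(1.6478 - 3.1695) = 1.1406
  grad(y) = 10.2498, v = y - alpha*grad = 0.7849
  prox(v) = soft_thresh(0.7849, 0.0396) = 0.7454
Iteration 3: beta = 0.5, y = 0.7454 + 0.5*(0.7454 - 1.6478) = 0.2942
  grad(y) = -3.2934, v = y - alpha*grad = 0.4084
  prox(v) = soft_thresh(0.4084, 0.0396) = 0.3689
f(x_3) = 8*0.3689^2 - 8*0.3689 + 1.14*|0.3689| = -1.4419


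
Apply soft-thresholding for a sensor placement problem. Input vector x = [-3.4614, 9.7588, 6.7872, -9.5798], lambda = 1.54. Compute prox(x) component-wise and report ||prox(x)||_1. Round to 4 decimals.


Soft-thresholding with lambda = 1.54:
prox(-3.4614) = sign(-3.4614)*max(|-3.4614| - 1.54, 0) = -1.9214
prox(9.7588) = sign(9.7588)*max(|9.7588| - 1.54, 0) = 8.2188
prox(6.7872) = sign(6.7872)*max(|6.7872| - 1.54, 0) = 5.2472
prox(-9.5798) = sign(-9.5798)*max(|-9.5798| - 1.54, 0) = -8.0398
prox(x) = [-1.9214, 8.2188, 5.2472, -8.0398]
||prox(x)||_1 = 1.9214 + 8.2188 + 5.2472 + 8.0398 = 23.4272


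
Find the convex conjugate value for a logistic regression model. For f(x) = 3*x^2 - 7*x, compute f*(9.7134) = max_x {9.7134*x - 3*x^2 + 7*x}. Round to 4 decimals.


f*(y) = sup_x {y*x - a*x^2 - b*x} = sup_x {(y-b)*x - a*x^2}
FOC: (y - b) - 2a*x = 0 => x* = (y - b)/(2a)
x* = (9.7134 + 7)/(2*3) = 2.7856
f*(9.7134) = (y-b)^2/(4a) = (9.7134 + 7)^2/(4*3)
= 279.3377/12 = 23.2781


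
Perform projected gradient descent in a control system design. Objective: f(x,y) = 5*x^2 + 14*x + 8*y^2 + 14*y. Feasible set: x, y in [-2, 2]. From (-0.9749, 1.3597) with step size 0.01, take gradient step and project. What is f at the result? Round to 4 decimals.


Step 1: Compute gradient at (-0.9749, 1.3597).
grad_x = 2*5*-0.9749 + 14 = 4.251
grad_y = 2*8*1.3597 + 14 = 35.7552
Step 2: Gradient step.
x_raw = -0.9749 - 0.01*4.251 = -1.0174
y_raw = 1.3597 - 0.01*35.7552 = 1.0021
Step 3: Project onto [-2, 2].
x_proj = clip(-1.0174) = -1.0174
y_proj = clip(1.0021) = 1.0021
Step 4: Evaluate f.
f(-1.0174, 1.0021) = 12.9964


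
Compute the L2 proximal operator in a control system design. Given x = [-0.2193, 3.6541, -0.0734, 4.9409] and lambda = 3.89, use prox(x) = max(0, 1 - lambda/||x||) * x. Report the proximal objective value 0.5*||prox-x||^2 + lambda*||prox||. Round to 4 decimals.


Step 1: Compute ||x||.
||x|| = 6.1497
Step 2: Compute scaling factor.
scale = max(0, 1 - 3.89/6.1497) = 0.3674
Step 3: prox(x) = [-0.0806, 1.3427, -0.027, 1.8155]
||prox(x)|| = 2.2597
Step 4: Proximal objective.
0.5*||prox-x||^2 = 7.5661
lambda*||prox|| = 8.7902
Total = 16.3562


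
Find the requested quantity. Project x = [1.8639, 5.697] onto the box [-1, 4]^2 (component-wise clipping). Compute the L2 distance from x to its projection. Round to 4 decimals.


Project each component onto [-1, 4].
clip(1.8639) = 1.8639, clip(5.697) = 4.0
Projection = [1.8639, 4.0]
Squared diffs: [0.0, 2.8798]
Distance = sqrt(2.8798) = 1.697


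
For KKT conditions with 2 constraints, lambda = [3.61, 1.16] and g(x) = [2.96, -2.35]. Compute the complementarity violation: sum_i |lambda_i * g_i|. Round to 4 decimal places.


KKT complementary slackness check:
lambda_1 * g_1 = 3.61 * 2.96 = 10.6856
lambda_2 * g_2 = 1.16 * -2.35 = -2.726
Total violation = 10.6856 + 2.726 = 13.4116


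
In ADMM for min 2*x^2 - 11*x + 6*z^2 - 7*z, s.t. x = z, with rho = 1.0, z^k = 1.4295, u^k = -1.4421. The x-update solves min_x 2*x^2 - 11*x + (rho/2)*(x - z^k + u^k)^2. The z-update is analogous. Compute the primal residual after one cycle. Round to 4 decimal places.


ADMM iteration with rho = 1.0, z^k = 1.4295, u^k = -1.4421
Step 1: x-update.
Minimize 2*x^2 - 11*x + (1.0/2)*(x - 1.4295 - 1.4421)^2
FOC: (2*2 + 1.0)*x = 11 + 1.0*(1.4295 + 1.4421)
x^{k+1} = 2.7743
Step 2: z-update.
Minimize 6*z^2 - 7*z + (1.0/2)*(2.7743 - z - 1.4421)^2
FOC: (2*6 + 1.0)*z = 7 + 1.0*(2.7743 - 1.4421)
z^{k+1} = 0.6409
Step 3: u-update.
u^{k+1} = -1.4421 + 2.7743 - 0.6409 = 0.6913
Step 4: Primal residual = |2.7743 - 0.6409| = 2.1334


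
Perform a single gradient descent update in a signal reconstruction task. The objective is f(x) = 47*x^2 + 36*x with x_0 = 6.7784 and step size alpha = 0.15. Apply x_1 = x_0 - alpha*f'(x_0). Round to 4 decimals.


We compute the gradient at x_0 and apply the update.
f'(x) = 94*x + 36
f'(6.7784) = 94*6.7784 + 36 = 673.1696
x_1 = 6.7784 - 0.15*673.1696 = -94.197


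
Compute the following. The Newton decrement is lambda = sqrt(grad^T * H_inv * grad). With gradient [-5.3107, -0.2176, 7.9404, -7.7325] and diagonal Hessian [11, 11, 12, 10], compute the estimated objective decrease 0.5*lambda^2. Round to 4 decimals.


Step 1: H is diagonal, so H^(-1) * g = [-0.4828, -0.0198, 0.6617, -0.7733].
Step 2: g^T H^(-1) g = sum_i g_i^2 / H_ii
  = (-5.3107)^2/11 + (-0.2176)^2/11 + (7.9404)^2/12 + (-7.7325)^2/10
  = 2.564 + 0.0043 + 5.2542 + 5.9792 = 13.8016
Step 3: Objective decrease = 0.5 * g^T H^(-1) g = 6.9008


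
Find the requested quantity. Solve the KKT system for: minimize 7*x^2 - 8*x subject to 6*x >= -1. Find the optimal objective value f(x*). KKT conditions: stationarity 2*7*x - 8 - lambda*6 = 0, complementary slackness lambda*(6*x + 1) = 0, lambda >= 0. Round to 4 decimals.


Step 1: Try lambda = 0 (constraint inactive).
Stationarity: 2*7*x - 8 = 0
x* = 8/(2*7) = 4/7 = 0.5714 (rounded; the exact value 4/7 is used below)
Check constraint: 6*0.5714 = 3.4284 >= -1 -- satisfied.
Step 2: Compute optimal value.
f(x*) = 7*(4/7)^2 - 8*(4/7) = -2.2857


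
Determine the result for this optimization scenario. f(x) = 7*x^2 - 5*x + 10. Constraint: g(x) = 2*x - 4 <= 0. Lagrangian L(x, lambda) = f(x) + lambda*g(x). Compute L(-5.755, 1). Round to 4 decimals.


Step 1: Evaluate f(x).
f(-5.755) = 7*(-5.755)^2 - 5*(-5.755) + 10 = 270.6152
Step 2: Evaluate g(x).
g(-5.755) = 2*-5.755 - 4 = -15.51
Step 3: Compute Lagrangian.
L = 270.6152 + 1*-15.51 = 255.1052


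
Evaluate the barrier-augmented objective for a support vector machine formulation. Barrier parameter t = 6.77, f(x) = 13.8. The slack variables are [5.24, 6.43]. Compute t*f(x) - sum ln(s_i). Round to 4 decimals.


Step 1: Compute log-barrier.
ln values: [1.6563, 1.861]
phi = -(1.6563 + 1.861) = -3.5173
Step 2: Compute augmented objective.
t*f(x) = 6.77*13.8 = 93.426
Total = 93.426 - 3.5173 = 89.9087


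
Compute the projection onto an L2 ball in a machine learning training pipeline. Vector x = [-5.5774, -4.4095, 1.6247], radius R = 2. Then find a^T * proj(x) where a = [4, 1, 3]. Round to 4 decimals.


Step 1: Compute ||x|| (intermediates to 6 decimals).
||x|| = sqrt((-5.5774)^2 + (-4.4095)^2 + 1.6247^2) = 7.293198
Step 2: Project.
Since ||x|| > R, scale = R/||x|| = 2/7.293198 = 0.274228, proj(x) = scale * x
proj(x) = [-1.529479, -1.209208, 0.445538]
Step 3: Dot product.
a^T * proj(x) = 4*(-1.529479) + 1*(-1.209208) + 3*0.445538 = -5.9905


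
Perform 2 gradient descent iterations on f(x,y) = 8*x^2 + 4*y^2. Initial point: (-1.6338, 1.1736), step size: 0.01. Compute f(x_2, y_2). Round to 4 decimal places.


Gradient descent on f(x,y) = 8*x^2 + 4*y^2.
Starting point: (-1.6338, 1.1736), alpha = 0.01
Step 1: grad_x = 2*8*-1.6338 = -26.1408, grad_y = 2*4*1.1736 = 9.3888
  x_1 = -1.6338 - 0.01*-26.1408 = -1.3724
  y_1 = 1.1736 - 0.01*9.3888 = 1.0797
Step 2: grad_x = 2*8*-1.3724 = -21.9583, grad_y = 2*4*1.0797 = 8.6377
  x_2 = -1.3724 - 0.01*-21.9583 = -1.1528
  y_2 = 1.0797 - 0.01*8.6377 = 0.9933
f(-1.1528, 0.9933) = 8*(-1.1528)^2 + 4*0.9933^2 = 14.5786


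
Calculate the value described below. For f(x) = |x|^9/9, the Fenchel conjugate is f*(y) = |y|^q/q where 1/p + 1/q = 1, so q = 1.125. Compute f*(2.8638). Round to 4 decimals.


The conjugate exponent q satisfies 1/p + 1/q = 1.
p = 9, so q = 9/(9 - 1) = 1.125
|y|^q = 2.8638^1.125 = 3.2663
f*(2.8638) = 3.2663 / 1.125 = 2.9034


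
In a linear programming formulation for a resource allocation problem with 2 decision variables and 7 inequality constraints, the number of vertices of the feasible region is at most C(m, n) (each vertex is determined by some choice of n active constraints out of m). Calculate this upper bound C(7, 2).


Each vertex corresponds to some choice of n active constraints out of m, so the number of vertices is at most C(m, n) = m! / (n!(m-n)!).
m = 7, n = 2
Numerator: 7 * 6
Denominator: 2! = 2
C(7, 2) = 21


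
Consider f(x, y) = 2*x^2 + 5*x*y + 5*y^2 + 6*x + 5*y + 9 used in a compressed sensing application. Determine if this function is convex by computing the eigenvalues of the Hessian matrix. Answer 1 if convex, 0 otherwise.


The Hessian of f(x,y) = 2*x^2 + 5*x*y + 5*y^2 + 6*x + 5*y + 9 is:
H = [[4, 5], [5, 10]]
Trace = 4 + 10 = 14
Determinant = 4*10 - (5)^2 = 15
Discriminant = (14)^2 - 4*15 = 136.0
Eigenvalues: lambda_1 = 1.169, lambda_2 = 12.831
The function is convex.

1


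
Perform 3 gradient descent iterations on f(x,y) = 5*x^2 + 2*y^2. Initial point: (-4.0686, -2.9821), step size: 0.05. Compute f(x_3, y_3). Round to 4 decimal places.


Gradient descent on f(x,y) = 5*x^2 + 2*y^2.
Starting point: (-4.0686, -2.9821), alpha = 0.05
Step 1: grad_x = 2*5*-4.0686 = -40.686, grad_y = 2*2*-2.9821 = -11.9284
  x_1 = -4.0686 - 0.05*-40.686 = -2.0343
  y_1 = -2.9821 - 0.05*-11.9284 = -2.3857
Step 2: grad_x = 2*5*-2.0343 = -20.343, grad_y = 2*2*-2.3857 = -9.5427
  x_2 = -2.0343 - 0.05*-20.343 = -1.0172
  y_2 = -2.3857 - 0.05*-9.5427 = -1.9085
Step 3: grad_x = 2*5*-1.0172 = -10.1715, grad_y = 2*2*-1.9085 = -7.6342
  x_3 = -1.0172 - 0.05*-10.1715 = -0.5086
  y_3 = -1.9085 - 0.05*-7.6342 = -1.5268
f(-0.5086, -1.5268) = 5*(-0.5086)^2 + 2*(-1.5268)^2 = 5.9557


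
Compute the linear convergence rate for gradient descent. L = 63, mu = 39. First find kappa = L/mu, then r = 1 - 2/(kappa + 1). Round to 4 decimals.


Step 1: Compute the condition number.
kappa = L/mu = 63/39 = 1.6154
Step 2: Compute the convergence rate.
r = 1 - 2/(kappa + 1) = 1 - 2*mu/(L + mu) = (L - mu)/(L + mu) = 24/102 = 0.2353


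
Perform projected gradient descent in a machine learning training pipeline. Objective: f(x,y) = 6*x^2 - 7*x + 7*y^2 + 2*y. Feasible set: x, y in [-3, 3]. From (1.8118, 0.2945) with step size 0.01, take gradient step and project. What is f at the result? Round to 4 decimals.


Step 1: Compute gradient at (1.8118, 0.2945).
grad_x = 2*6*1.8118 - 7 = 14.7416
grad_y = 2*7*0.2945 + 2 = 6.123
Step 2: Gradient step.
x_raw = 1.8118 - 0.01*14.7416 = 1.6644
y_raw = 0.2945 - 0.01*6.123 = 0.2333
Step 3: Project onto [-3, 3].
x_proj = clip(1.6644) = 1.6644
y_proj = clip(0.2333) = 0.2333
Step 4: Evaluate f.
f(1.6644, 0.2333) = 5.8178
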